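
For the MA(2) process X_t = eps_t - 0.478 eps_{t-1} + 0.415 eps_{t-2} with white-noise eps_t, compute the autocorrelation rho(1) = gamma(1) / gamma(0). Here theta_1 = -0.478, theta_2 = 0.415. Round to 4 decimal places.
\rho(1) = -0.4829

For an MA(q) process with theta_0 = 1, the autocovariance is
  gamma(k) = sigma^2 * sum_{i=0..q-k} theta_i * theta_{i+k},
and rho(k) = gamma(k) / gamma(0). Sigma^2 cancels.
  numerator   = (1)*(-0.478) + (-0.478)*(0.415) = -0.67637.
  denominator = (1)^2 + (-0.478)^2 + (0.415)^2 = 1.400709.
  rho(1) = -0.67637 / 1.400709 = -0.4829.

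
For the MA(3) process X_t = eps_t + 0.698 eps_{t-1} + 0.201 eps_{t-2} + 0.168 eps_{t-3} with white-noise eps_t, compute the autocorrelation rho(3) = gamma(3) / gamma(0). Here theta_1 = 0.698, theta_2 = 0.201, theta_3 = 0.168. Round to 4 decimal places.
\rho(3) = 0.1080

For an MA(q) process with theta_0 = 1, the autocovariance is
  gamma(k) = sigma^2 * sum_{i=0..q-k} theta_i * theta_{i+k},
and rho(k) = gamma(k) / gamma(0). Sigma^2 cancels.
  numerator   = (1)*(0.168) = 0.168.
  denominator = (1)^2 + (0.698)^2 + (0.201)^2 + (0.168)^2 = 1.555829.
  rho(3) = 0.168 / 1.555829 = 0.1080.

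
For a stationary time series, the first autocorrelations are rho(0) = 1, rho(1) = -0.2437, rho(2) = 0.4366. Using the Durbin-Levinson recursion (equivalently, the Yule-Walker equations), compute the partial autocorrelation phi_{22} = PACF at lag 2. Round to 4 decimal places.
\phi_{22} = 0.4010

The PACF at lag k is phi_{kk}, the last component of the solution
to the Yule-Walker system G_k phi = r_k where
  (G_k)_{ij} = rho(|i - j|), (r_k)_i = rho(i), i,j = 1..k.
Equivalently, Durbin-Levinson gives phi_{kk} iteratively:
  phi_{11} = rho(1)
  phi_{kk} = [rho(k) - sum_{j=1..k-1} phi_{k-1,j} rho(k-j)]
            / [1 - sum_{j=1..k-1} phi_{k-1,j} rho(j)],
  phi_{k,j} = phi_{k-1,j} - phi_{kk} phi_{k-1,k-j},  j = 1..k-1.
Step k = 1:
  phi_11 = rho(1) = -0.2437.
Step k = 2:
  phi_22 = [rho(2) - phi_11 rho(1)] / [1 - phi_11 rho(1)] = [0.4366 - (-0.2437)(-0.2437)] / [1 - (-0.2437)(-0.2437)]
         = 0.37721031 / 0.94061031 = 0.401.
Therefore phi_{22} = 0.4010.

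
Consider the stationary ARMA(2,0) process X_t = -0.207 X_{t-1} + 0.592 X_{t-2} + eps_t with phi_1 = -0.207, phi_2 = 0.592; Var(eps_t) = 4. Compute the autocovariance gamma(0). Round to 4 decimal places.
\gamma(0) = 8.2929

Multiply the model equation by X_{t-k} and take expectations. With theta_0 = psi_0 = 1 and psi_j the MA(infinity) weights, this gives
  gamma(k) - sum_i phi_i gamma(k-i) = c_k,
  c_k = sigma^2 * sum_{j=k..q} theta_j psi_{j-k}   (c_k = 0 for k > q),
using gamma(-m) = gamma(m).
Pure AR (q = 0): c_0 = sigma^2 = 4, c_k = 0 for k >= 1.
Equations for k = 0, 1, 2 (AR order 2, c_2 = 0):
  (E0) gamma(0) = phi_1 gamma(1) + phi_2 gamma(2) + c_0
  (E1) gamma(1) = phi_1 gamma(0) + phi_2 gamma(1) + c_1
  (E2) gamma(2) = phi_1 gamma(1) + phi_2 gamma(0)
From (E1): gamma(1) = A gamma(0) + B with
  A = phi_1 / (1 - phi_2) = -0.207 / 0.408 = -0.507353,   B = c_1 / (1 - phi_2) = 0 / 0.408 = 0.
Insert (E2) into (E0): gamma(0) (1 - phi_2^2) = phi_1 (1 + phi_2) gamma(1) + c_0.
  phi_1 (1 + phi_2) = (-0.207)(1.592) = -0.329544,   1 - phi_2^2 = 0.649536.
Replace gamma(1) by A gamma(0) + B and collect gamma(0):
  gamma(0) [0.649536 - (-0.329544)(-0.507353)] = c_0 = 4
  gamma(0) * 0.482341 = 4
  gamma(0) = 4 / 0.482341 = 8.29289.
Therefore gamma(0) = 8.2929 (to 4 decimal places).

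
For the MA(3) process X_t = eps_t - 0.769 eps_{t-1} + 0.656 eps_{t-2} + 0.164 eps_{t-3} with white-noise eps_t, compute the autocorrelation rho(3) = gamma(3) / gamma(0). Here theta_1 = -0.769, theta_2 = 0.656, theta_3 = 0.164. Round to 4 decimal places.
\rho(3) = 0.0801

For an MA(q) process with theta_0 = 1, the autocovariance is
  gamma(k) = sigma^2 * sum_{i=0..q-k} theta_i * theta_{i+k},
and rho(k) = gamma(k) / gamma(0). Sigma^2 cancels.
  numerator   = (1)*(0.164) = 0.164.
  denominator = (1)^2 + (-0.769)^2 + (0.656)^2 + (0.164)^2 = 2.048593.
  rho(3) = 0.164 / 2.048593 = 0.0801.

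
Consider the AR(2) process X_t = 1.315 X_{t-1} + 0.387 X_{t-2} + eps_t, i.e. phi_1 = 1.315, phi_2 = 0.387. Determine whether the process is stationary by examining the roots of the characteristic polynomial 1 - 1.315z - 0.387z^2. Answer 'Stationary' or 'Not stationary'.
\text{Not stationary}

The AR(p) characteristic polynomial is P(z) = 1 - 1.315z - 0.387z^2.
Stationarity requires all roots to lie outside the unit circle, i.e. |z| > 1 for every root.
Set 1 + (-1.315) z + (-0.387) z^2 = 0, i.e. a z^2 + b z + c = 0 with a = -0.387, b = -1.315, c = 1.
Discriminant D = b^2 - 4ac = (-1.315)^2 - 4*(-0.387)*1 = 1.729225 - (-1.548) = 3.277225.
D >= 0, so the roots are real: z = (-b +/- sqrt(D)) / (2a) = (1.315 +/- 1.810311) / (-0.774).
  z_1 = (1.315 + 1.810311) / (-0.774) = -4.0379,   |z_1| = 4.0379.
  z_2 = (1.315 - 1.810311) / (-0.774) = 0.6399,   |z_2| = 0.6399.
Moduli of all roots: 4.0379, 0.6399.
All moduli strictly greater than 1? No.
Verdict: Not stationary.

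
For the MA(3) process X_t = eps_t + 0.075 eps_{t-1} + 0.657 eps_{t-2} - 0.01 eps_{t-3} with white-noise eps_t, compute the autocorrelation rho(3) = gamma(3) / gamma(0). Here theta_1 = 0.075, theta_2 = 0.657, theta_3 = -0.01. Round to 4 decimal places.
\rho(3) = -0.0070

For an MA(q) process with theta_0 = 1, the autocovariance is
  gamma(k) = sigma^2 * sum_{i=0..q-k} theta_i * theta_{i+k},
and rho(k) = gamma(k) / gamma(0). Sigma^2 cancels.
  numerator   = (1)*(-0.01) = -0.01.
  denominator = (1)^2 + (0.075)^2 + (0.657)^2 + (-0.01)^2 = 1.437374.
  rho(3) = -0.01 / 1.437374 = -0.0070.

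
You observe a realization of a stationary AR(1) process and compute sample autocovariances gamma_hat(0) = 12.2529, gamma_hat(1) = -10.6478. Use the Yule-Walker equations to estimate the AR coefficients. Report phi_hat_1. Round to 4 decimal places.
\hat\phi_{1} = -0.8690

The Yule-Walker equations for an AR(p) process read, in matrix form,
  Gamma_p phi = r_p,   with   (Gamma_p)_{ij} = gamma(|i - j|),
                       (r_p)_i = gamma(i),   i,j = 1..p.
Substitute the sample gammas (Toeplitz matrix and right-hand side of size 1):
  Gamma_p = [[12.2529]]
  r_p     = [-10.6478]
With p = 1 this is the single equation gamma(0) phi_1 = gamma(1):
  phi_hat_1 = gamma(1) / gamma(0) = -10.6478 / 12.2529 = -0.8690.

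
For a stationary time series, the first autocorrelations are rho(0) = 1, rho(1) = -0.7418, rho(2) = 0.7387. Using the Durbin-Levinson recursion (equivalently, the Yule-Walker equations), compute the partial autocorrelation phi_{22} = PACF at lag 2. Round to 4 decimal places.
\phi_{22} = 0.4190

The PACF at lag k is phi_{kk}, the last component of the solution
to the Yule-Walker system G_k phi = r_k where
  (G_k)_{ij} = rho(|i - j|), (r_k)_i = rho(i), i,j = 1..k.
Equivalently, Durbin-Levinson gives phi_{kk} iteratively:
  phi_{11} = rho(1)
  phi_{kk} = [rho(k) - sum_{j=1..k-1} phi_{k-1,j} rho(k-j)]
            / [1 - sum_{j=1..k-1} phi_{k-1,j} rho(j)],
  phi_{k,j} = phi_{k-1,j} - phi_{kk} phi_{k-1,k-j},  j = 1..k-1.
Step k = 1:
  phi_11 = rho(1) = -0.7418.
Step k = 2:
  phi_22 = [rho(2) - phi_11 rho(1)] / [1 - phi_11 rho(1)] = [0.7387 - (-0.7418)(-0.7418)] / [1 - (-0.7418)(-0.7418)]
         = 0.18843276 / 0.44973276 = 0.419.
Therefore phi_{22} = 0.4190.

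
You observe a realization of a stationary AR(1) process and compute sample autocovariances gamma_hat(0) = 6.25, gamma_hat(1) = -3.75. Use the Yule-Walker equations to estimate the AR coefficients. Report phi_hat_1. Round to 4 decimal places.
\hat\phi_{1} = -0.6000

The Yule-Walker equations for an AR(p) process read, in matrix form,
  Gamma_p phi = r_p,   with   (Gamma_p)_{ij} = gamma(|i - j|),
                       (r_p)_i = gamma(i),   i,j = 1..p.
Substitute the sample gammas (Toeplitz matrix and right-hand side of size 1):
  Gamma_p = [[6.25]]
  r_p     = [-3.75]
With p = 1 this is the single equation gamma(0) phi_1 = gamma(1):
  phi_hat_1 = gamma(1) / gamma(0) = -3.75 / 6.25 = -0.6000.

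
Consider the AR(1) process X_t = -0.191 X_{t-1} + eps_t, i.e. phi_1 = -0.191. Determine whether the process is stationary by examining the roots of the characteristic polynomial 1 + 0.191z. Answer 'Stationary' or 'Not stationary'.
\text{Stationary}

The AR(p) characteristic polynomial is P(z) = 1 + 0.191z.
Stationarity requires all roots to lie outside the unit circle, i.e. |z| > 1 for every root.
This is linear in z: 1 + (0.191) z = 0  =>  z = -1/(0.191) = -5.235602,  |z| = 5.235602.
Moduli of all roots: 5.2356.
All moduli strictly greater than 1? Yes.
Verdict: Stationary.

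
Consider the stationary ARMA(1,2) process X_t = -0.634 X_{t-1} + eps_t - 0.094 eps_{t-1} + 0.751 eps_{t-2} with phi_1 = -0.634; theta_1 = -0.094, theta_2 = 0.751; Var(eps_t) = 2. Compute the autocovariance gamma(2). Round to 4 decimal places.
\gamma(2) = 5.5208

Multiply the model equation by X_{t-k} and take expectations. With theta_0 = psi_0 = 1 and psi_j the MA(infinity) weights, this gives
  gamma(k) - sum_i phi_i gamma(k-i) = c_k,
  c_k = sigma^2 * sum_{j=k..q} theta_j psi_{j-k}   (c_k = 0 for k > q),
using gamma(-m) = gamma(m).
psi-weights needed (psi_j = theta_j + sum_i phi_i psi_{j-i}):
  psi_1 = theta_1 + phi_1 = -0.094 + (-0.634) = -0.728
  psi_2 = theta_2 + phi_1 psi_1 = 0.751 + (-0.634)(-0.728) = 1.212552
Right-hand sides:
  c_0 = sigma^2 (1 + theta_1 psi_1 + theta_2 psi_2) = 2 * (1 + (-0.094)(-0.728) + (0.751)(1.212552)) = 2 * 1.979059 = 3.958117
  c_1 = sigma^2 (theta_1 + theta_2 psi_1) = 2 * (-0.094 + (0.751)(-0.728)) = -1.281456
  c_2 = sigma^2 theta_2 = 2 * (0.751) = 1.502
Equations for k = 0 and k = 1 (AR order 1):
  gamma(0) = phi_1 gamma(1) + c_0
  gamma(1) = phi_1 gamma(0) + c_1
Substituting the second into the first: gamma(0) (1 - phi_1^2) = c_0 + phi_1 c_1, so
  gamma(0) = (c_0 + phi_1 c_1) / (1 - phi_1^2) = (3.958117 + (-0.634)(-1.281456)) / (1 - (-0.634)^2) = 4.77056 / 0.598044 = 7.976938.
  gamma(1) = phi_1 gamma(0) + c_1 = (-0.634)(7.976938) + (-1.281456) = -6.338835.
For k = 2: gamma(2) = phi_1 gamma(1) + c_2
  = (-0.634)(-6.338835) + (1.502) = 5.520821.
Therefore gamma(2) = 5.5208 (to 4 decimal places).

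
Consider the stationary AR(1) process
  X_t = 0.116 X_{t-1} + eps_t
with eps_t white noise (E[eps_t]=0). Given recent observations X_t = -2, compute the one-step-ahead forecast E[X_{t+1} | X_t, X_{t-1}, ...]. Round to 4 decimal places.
E[X_{t+1} \mid \mathcal F_t] = -0.2320

For an AR(p) model X_t = c + sum_i phi_i X_{t-i} + eps_t, the
one-step-ahead conditional mean is
  E[X_{t+1} | X_t, ...] = c + sum_i phi_i X_{t+1-i}.
Substitute known values:
  E[X_{t+1} | ...] = (0.116) * (-2)
                   = -0.2320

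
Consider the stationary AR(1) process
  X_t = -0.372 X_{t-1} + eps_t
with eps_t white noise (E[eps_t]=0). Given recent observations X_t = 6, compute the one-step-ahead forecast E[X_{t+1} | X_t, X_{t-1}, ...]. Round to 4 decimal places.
E[X_{t+1} \mid \mathcal F_t] = -2.2320

For an AR(p) model X_t = c + sum_i phi_i X_{t-i} + eps_t, the
one-step-ahead conditional mean is
  E[X_{t+1} | X_t, ...] = c + sum_i phi_i X_{t+1-i}.
Substitute known values:
  E[X_{t+1} | ...] = (-0.372) * (6)
                   = -2.2320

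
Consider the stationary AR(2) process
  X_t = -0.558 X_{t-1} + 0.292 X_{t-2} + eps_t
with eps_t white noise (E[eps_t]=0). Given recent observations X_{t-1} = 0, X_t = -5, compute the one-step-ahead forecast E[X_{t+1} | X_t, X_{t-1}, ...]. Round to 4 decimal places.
E[X_{t+1} \mid \mathcal F_t] = 2.7900

For an AR(p) model X_t = c + sum_i phi_i X_{t-i} + eps_t, the
one-step-ahead conditional mean is
  E[X_{t+1} | X_t, ...] = c + sum_i phi_i X_{t+1-i}.
Substitute known values:
  E[X_{t+1} | ...] = (-0.558) * (-5) + (0.292) * (0)
                   = 2.7900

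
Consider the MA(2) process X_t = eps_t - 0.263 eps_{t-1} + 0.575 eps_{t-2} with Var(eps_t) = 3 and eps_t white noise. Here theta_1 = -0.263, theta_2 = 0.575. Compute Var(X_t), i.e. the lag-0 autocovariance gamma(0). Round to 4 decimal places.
\gamma(0) = 4.1994

For an MA(q) process X_t = eps_t + sum_i theta_i eps_{t-i} with
Var(eps_t) = sigma^2, the variance is
  gamma(0) = sigma^2 * (1 + sum_i theta_i^2).
  sum_i theta_i^2 = (-0.263)^2 + (0.575)^2 = 0.069169 + 0.330625 = 0.399794.
  gamma(0) = 3 * (1 + 0.399794) = 3 * 1.399794 = 4.199382, which rounds to 4.1994.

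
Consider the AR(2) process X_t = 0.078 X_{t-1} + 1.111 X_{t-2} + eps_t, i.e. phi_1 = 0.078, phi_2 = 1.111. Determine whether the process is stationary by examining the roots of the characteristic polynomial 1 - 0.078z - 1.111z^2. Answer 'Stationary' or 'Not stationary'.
\text{Not stationary}

The AR(p) characteristic polynomial is P(z) = 1 - 0.078z - 1.111z^2.
Stationarity requires all roots to lie outside the unit circle, i.e. |z| > 1 for every root.
Set 1 + (-0.078) z + (-1.111) z^2 = 0, i.e. a z^2 + b z + c = 0 with a = -1.111, b = -0.078, c = 1.
Discriminant D = b^2 - 4ac = (-0.078)^2 - 4*(-1.111)*1 = 0.006084 - (-4.444) = 4.450084.
D >= 0, so the roots are real: z = (-b +/- sqrt(D)) / (2a) = (0.078 +/- 2.109522) / (-2.222).
  z_1 = (0.078 + 2.109522) / (-2.222) = -0.9845,   |z_1| = 0.9845.
  z_2 = (0.078 - 2.109522) / (-2.222) = 0.9143,   |z_2| = 0.9143.
Moduli of all roots: 0.9845, 0.9143.
All moduli strictly greater than 1? No.
Verdict: Not stationary.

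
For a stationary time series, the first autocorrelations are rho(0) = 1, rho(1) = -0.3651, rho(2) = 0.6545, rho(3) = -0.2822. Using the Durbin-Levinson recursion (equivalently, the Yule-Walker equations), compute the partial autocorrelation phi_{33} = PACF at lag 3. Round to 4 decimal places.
\phi_{33} = 0.0589

The PACF at lag k is phi_{kk}, the last component of the solution
to the Yule-Walker system G_k phi = r_k where
  (G_k)_{ij} = rho(|i - j|), (r_k)_i = rho(i), i,j = 1..k.
Equivalently, Durbin-Levinson gives phi_{kk} iteratively:
  phi_{11} = rho(1)
  phi_{kk} = [rho(k) - sum_{j=1..k-1} phi_{k-1,j} rho(k-j)]
            / [1 - sum_{j=1..k-1} phi_{k-1,j} rho(j)],
  phi_{k,j} = phi_{k-1,j} - phi_{kk} phi_{k-1,k-j},  j = 1..k-1.
Step k = 1:
  phi_11 = rho(1) = -0.3651.
Step k = 2:
  phi_22 = [rho(2) - phi_11 rho(1)] / [1 - phi_11 rho(1)] = [0.6545 - (-0.3651)(-0.3651)] / [1 - (-0.3651)(-0.3651)]
         = 0.52120199 / 0.86670199 = 0.601362.
  Update: phi_21 = phi_11 - phi_22 phi_11 = -0.3651 - (0.601362)(-0.3651) = -0.145543.
Step k = 3:
  phi_33 = [rho(3) - phi_21 rho(2) - phi_22 rho(1)] / [1 - phi_21 rho(1) - phi_22 rho(2)]
    numerator   = -0.2822 - (-0.145543)(0.6545) - (0.601362)(-0.3651) = 0.03261504
    denominator = 1 - (-0.145543)(-0.3651) - (0.601362)(0.6545) = 0.55327071
  phi_33 = 0.03261504 / 0.55327071 = 0.0589.
Therefore phi_{33} = 0.0589.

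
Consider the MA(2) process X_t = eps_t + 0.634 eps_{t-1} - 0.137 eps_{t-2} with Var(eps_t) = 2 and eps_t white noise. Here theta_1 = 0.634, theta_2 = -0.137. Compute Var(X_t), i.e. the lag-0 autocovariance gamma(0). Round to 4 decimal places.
\gamma(0) = 2.8415

For an MA(q) process X_t = eps_t + sum_i theta_i eps_{t-i} with
Var(eps_t) = sigma^2, the variance is
  gamma(0) = sigma^2 * (1 + sum_i theta_i^2).
  sum_i theta_i^2 = (0.634)^2 + (-0.137)^2 = 0.401956 + 0.018769 = 0.420725.
  gamma(0) = 2 * (1 + 0.420725) = 2 * 1.420725 = 2.84145, which rounds to 2.8415.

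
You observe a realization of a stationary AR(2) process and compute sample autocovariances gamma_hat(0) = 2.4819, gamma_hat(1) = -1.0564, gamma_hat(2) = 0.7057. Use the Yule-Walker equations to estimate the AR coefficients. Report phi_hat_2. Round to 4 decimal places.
\hat\phi_{2} = 0.1260

The Yule-Walker equations for an AR(p) process read, in matrix form,
  Gamma_p phi = r_p,   with   (Gamma_p)_{ij} = gamma(|i - j|),
                       (r_p)_i = gamma(i),   i,j = 1..p.
Substitute the sample gammas (Toeplitz matrix and right-hand side of size 2):
  Gamma_p = [[2.4819, -1.0564], [-1.0564, 2.4819]]
  r_p     = [-1.0564, 0.7057]
Written out:
  2.4819 phi_1 - 1.0564 phi_2 = -1.0564
  -1.0564 phi_1 + 2.4819 phi_2 = 0.7057
Solve by Cramer's rule:
  det = gamma(0)^2 - gamma(1)^2 = (2.4819)^2 - (-1.0564)^2 = 6.15982761 - 1.11598096 = 5.04384665
  phi_hat_1 = [gamma(1) gamma(0) - gamma(1) gamma(2)] / det = [(-1.0564)(2.4819) - (-1.0564)(0.7057)] / 5.04384665 = -1.87637768 / 5.04384665 = -0.372
  phi_hat_2 = [gamma(0) gamma(2) - gamma(1)^2] / det = [(2.4819)(0.7057) - (-1.0564)^2] / 5.04384665 = 0.63549587 / 5.04384665 = 0.126
So phi_hat = [-0.3720, 0.1260].
Therefore phi_hat_2 = 0.1260.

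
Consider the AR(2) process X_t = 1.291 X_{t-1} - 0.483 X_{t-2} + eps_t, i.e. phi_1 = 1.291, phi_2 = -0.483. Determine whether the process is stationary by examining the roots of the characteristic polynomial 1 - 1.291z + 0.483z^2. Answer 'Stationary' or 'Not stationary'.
\text{Stationary}

The AR(p) characteristic polynomial is P(z) = 1 - 1.291z + 0.483z^2.
Stationarity requires all roots to lie outside the unit circle, i.e. |z| > 1 for every root.
Set 1 + (-1.291) z + (0.483) z^2 = 0, i.e. a z^2 + b z + c = 0 with a = 0.483, b = -1.291, c = 1.
Discriminant D = b^2 - 4ac = (-1.291)^2 - 4*(0.483)*1 = 1.666681 - (1.932) = -0.265319.
D < 0, so the roots are the complex-conjugate pair z = (-b +/- i sqrt(-D)) / (2a) = 1.3364 +/- 0.5332i.
For a conjugate pair |z|^2 = z * conj(z) = (product of roots) = c/a = 1/(0.483) = 2.070393, so |z| = sqrt(2.070393) = 1.4389 for both roots.
Moduli of all roots: 1.4389, 1.4389.
All moduli strictly greater than 1? Yes.
Verdict: Stationary.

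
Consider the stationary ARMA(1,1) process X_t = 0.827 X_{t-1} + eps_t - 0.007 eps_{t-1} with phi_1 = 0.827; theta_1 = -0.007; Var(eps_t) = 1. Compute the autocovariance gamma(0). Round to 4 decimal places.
\gamma(0) = 3.1274

Multiply the model equation by X_{t-k} and take expectations. With theta_0 = psi_0 = 1 and psi_j the MA(infinity) weights, this gives
  gamma(k) - sum_i phi_i gamma(k-i) = c_k,
  c_k = sigma^2 * sum_{j=k..q} theta_j psi_{j-k}   (c_k = 0 for k > q),
using gamma(-m) = gamma(m).
psi-weights needed (psi_j = theta_j + sum_i phi_i psi_{j-i}):
  psi_1 = theta_1 + phi_1 = -0.007 + (0.827) = 0.82
Right-hand sides:
  c_0 = sigma^2 (1 + theta_1 psi_1) = 1 * (1 + (-0.007)(0.82)) = 1 * 0.99426 = 0.99426
  c_1 = sigma^2 theta_1 = 1 * (-0.007) = -0.007
  c_2 = 0
Equations for k = 0 and k = 1 (AR order 1):
  gamma(0) = phi_1 gamma(1) + c_0
  gamma(1) = phi_1 gamma(0) + c_1
Substituting the second into the first: gamma(0) (1 - phi_1^2) = c_0 + phi_1 c_1, so
  gamma(0) = (c_0 + phi_1 c_1) / (1 - phi_1^2) = (0.99426 + (0.827)(-0.007)) / (1 - (0.827)^2) = 0.988471 / 0.316071 = 3.12737.
Therefore gamma(0) = 3.1274 (to 4 decimal places).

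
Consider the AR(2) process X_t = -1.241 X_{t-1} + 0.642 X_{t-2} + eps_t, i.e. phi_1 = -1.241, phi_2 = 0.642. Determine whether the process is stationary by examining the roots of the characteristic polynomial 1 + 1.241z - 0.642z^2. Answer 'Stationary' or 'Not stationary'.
\text{Not stationary}

The AR(p) characteristic polynomial is P(z) = 1 + 1.241z - 0.642z^2.
Stationarity requires all roots to lie outside the unit circle, i.e. |z| > 1 for every root.
Set 1 + (1.241) z + (-0.642) z^2 = 0, i.e. a z^2 + b z + c = 0 with a = -0.642, b = 1.241, c = 1.
Discriminant D = b^2 - 4ac = (1.241)^2 - 4*(-0.642)*1 = 1.540081 - (-2.568) = 4.108081.
D >= 0, so the roots are real: z = (-b +/- sqrt(D)) / (2a) = (-1.241 +/- 2.02684) / (-1.284).
  z_1 = (-1.241 + 2.02684) / (-1.284) = -0.612,   |z_1| = 0.612.
  z_2 = (-1.241 - 2.02684) / (-1.284) = 2.545,   |z_2| = 2.545.
Moduli of all roots: 0.6120, 2.5450.
All moduli strictly greater than 1? No.
Verdict: Not stationary.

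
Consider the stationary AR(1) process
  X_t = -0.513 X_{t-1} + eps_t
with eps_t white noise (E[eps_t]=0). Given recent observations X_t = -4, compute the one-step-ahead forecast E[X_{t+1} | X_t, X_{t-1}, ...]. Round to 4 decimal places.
E[X_{t+1} \mid \mathcal F_t] = 2.0520

For an AR(p) model X_t = c + sum_i phi_i X_{t-i} + eps_t, the
one-step-ahead conditional mean is
  E[X_{t+1} | X_t, ...] = c + sum_i phi_i X_{t+1-i}.
Substitute known values:
  E[X_{t+1} | ...] = (-0.513) * (-4)
                   = 2.0520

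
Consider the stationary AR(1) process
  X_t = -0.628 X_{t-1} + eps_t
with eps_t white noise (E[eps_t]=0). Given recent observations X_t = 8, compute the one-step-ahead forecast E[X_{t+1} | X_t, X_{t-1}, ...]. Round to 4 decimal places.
E[X_{t+1} \mid \mathcal F_t] = -5.0240

For an AR(p) model X_t = c + sum_i phi_i X_{t-i} + eps_t, the
one-step-ahead conditional mean is
  E[X_{t+1} | X_t, ...] = c + sum_i phi_i X_{t+1-i}.
Substitute known values:
  E[X_{t+1} | ...] = (-0.628) * (8)
                   = -5.0240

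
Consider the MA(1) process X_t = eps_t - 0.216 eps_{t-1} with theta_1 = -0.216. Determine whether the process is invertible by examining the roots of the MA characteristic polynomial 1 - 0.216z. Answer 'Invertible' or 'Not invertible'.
\text{Invertible}

The MA(q) characteristic polynomial is P(z) = 1 - 0.216z.
Invertibility requires all roots to lie outside the unit circle, i.e. |z| > 1 for every root.
This is linear in z: 1 + (-0.216) z = 0  =>  z = -1/(-0.216) = 4.62963,  |z| = 4.62963.
Moduli of all roots: 4.6296.
All moduli strictly greater than 1? Yes.
Verdict: Invertible.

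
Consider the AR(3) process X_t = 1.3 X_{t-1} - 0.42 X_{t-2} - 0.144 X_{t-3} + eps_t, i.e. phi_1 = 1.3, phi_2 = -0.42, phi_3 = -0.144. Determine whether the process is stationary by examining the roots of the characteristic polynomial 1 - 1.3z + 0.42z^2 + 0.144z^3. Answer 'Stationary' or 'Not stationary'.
\text{Stationary}

The AR(p) characteristic polynomial is P(z) = 1 - 1.3z + 0.42z^2 + 0.144z^3.
Stationarity requires all roots to lie outside the unit circle, i.e. |z| > 1 for every root.
Degree 3: look for a simple real root z0 first, then factor out (1 - z/z0) and solve the remaining quadratic.
Testing z0 = -5: P(-5) = 1 + (-1.3)(-5) + (0.42)(-5)^2 + (0.144)(-5)^3
  = 1 + (6.5) + (10.5) + (-18) = 0.  So z_0 = -5 is a root, |z_0| = 5.
Divide out the factor (1 + 0.2 z) = (1 - z/z0) (since 1/z0 = -0.2):
  P(z) = (1 + 0.2 z)(1 + (-1.5) z + (0.72) z^2)
  [check: z-coef -1.5 - (-0.2) = -1.3; z^2-coef 0.72 - (-0.2)(-1.5) = 0.42; z^3-coef -(-0.2)(0.72) = 0.144.]
Remaining roots from the quadratic factor 1 + (-1.5) z + (0.72) z^2:
  Set 1 + (-1.5) z + (0.72) z^2 = 0, i.e. a z^2 + b z + c = 0 with a = 0.72, b = -1.5, c = 1.
  Discriminant D = b^2 - 4ac = (-1.5)^2 - 4*(0.72)*1 = 2.25 - (2.88) = -0.63.
  D < 0, so the roots are the complex-conjugate pair z = (-b +/- i sqrt(-D)) / (2a) = 1.0417 +/- 0.5512i.
  For a conjugate pair |z|^2 = z * conj(z) = (product of roots) = c/a = 1/(0.72) = 1.388889, so |z| = sqrt(1.388889) = 1.1785 for both roots.
Moduli of all roots: 5.0000, 1.1785, 1.1785.
All moduli strictly greater than 1? Yes.
Verdict: Stationary.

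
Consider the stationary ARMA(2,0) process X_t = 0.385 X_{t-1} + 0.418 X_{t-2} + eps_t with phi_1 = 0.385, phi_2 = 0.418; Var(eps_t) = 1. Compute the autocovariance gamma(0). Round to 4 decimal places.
\gamma(0) = 2.1545

Multiply the model equation by X_{t-k} and take expectations. With theta_0 = psi_0 = 1 and psi_j the MA(infinity) weights, this gives
  gamma(k) - sum_i phi_i gamma(k-i) = c_k,
  c_k = sigma^2 * sum_{j=k..q} theta_j psi_{j-k}   (c_k = 0 for k > q),
using gamma(-m) = gamma(m).
Pure AR (q = 0): c_0 = sigma^2 = 1, c_k = 0 for k >= 1.
Equations for k = 0, 1, 2 (AR order 2, c_2 = 0):
  (E0) gamma(0) = phi_1 gamma(1) + phi_2 gamma(2) + c_0
  (E1) gamma(1) = phi_1 gamma(0) + phi_2 gamma(1) + c_1
  (E2) gamma(2) = phi_1 gamma(1) + phi_2 gamma(0)
From (E1): gamma(1) = A gamma(0) + B with
  A = phi_1 / (1 - phi_2) = 0.385 / 0.582 = 0.661512,   B = c_1 / (1 - phi_2) = 0 / 0.582 = 0.
Insert (E2) into (E0): gamma(0) (1 - phi_2^2) = phi_1 (1 + phi_2) gamma(1) + c_0.
  phi_1 (1 + phi_2) = (0.385)(1.418) = 0.54593,   1 - phi_2^2 = 0.825276.
Replace gamma(1) by A gamma(0) + B and collect gamma(0):
  gamma(0) [0.825276 - (0.54593)(0.661512)] = c_0 = 1
  gamma(0) * 0.464137 = 1
  gamma(0) = 1 / 0.464137 = 2.154537.
Therefore gamma(0) = 2.1545 (to 4 decimal places).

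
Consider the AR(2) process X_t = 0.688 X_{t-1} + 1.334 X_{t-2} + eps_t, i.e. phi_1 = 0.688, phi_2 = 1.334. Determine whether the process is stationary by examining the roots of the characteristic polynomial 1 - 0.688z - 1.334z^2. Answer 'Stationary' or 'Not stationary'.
\text{Not stationary}

The AR(p) characteristic polynomial is P(z) = 1 - 0.688z - 1.334z^2.
Stationarity requires all roots to lie outside the unit circle, i.e. |z| > 1 for every root.
Set 1 + (-0.688) z + (-1.334) z^2 = 0, i.e. a z^2 + b z + c = 0 with a = -1.334, b = -0.688, c = 1.
Discriminant D = b^2 - 4ac = (-0.688)^2 - 4*(-1.334)*1 = 0.473344 - (-5.336) = 5.809344.
D >= 0, so the roots are real: z = (-b +/- sqrt(D)) / (2a) = (0.688 +/- 2.410258) / (-2.668).
  z_1 = (0.688 + 2.410258) / (-2.668) = -1.1613,   |z_1| = 1.1613.
  z_2 = (0.688 - 2.410258) / (-2.668) = 0.6455,   |z_2| = 0.6455.
Moduli of all roots: 1.1613, 0.6455.
All moduli strictly greater than 1? No.
Verdict: Not stationary.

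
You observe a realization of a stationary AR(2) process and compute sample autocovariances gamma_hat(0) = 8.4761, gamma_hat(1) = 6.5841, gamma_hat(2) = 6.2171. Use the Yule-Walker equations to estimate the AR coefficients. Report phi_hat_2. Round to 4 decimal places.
\hat\phi_{2} = 0.3280

The Yule-Walker equations for an AR(p) process read, in matrix form,
  Gamma_p phi = r_p,   with   (Gamma_p)_{ij} = gamma(|i - j|),
                       (r_p)_i = gamma(i),   i,j = 1..p.
Substitute the sample gammas (Toeplitz matrix and right-hand side of size 2):
  Gamma_p = [[8.4761, 6.5841], [6.5841, 8.4761]]
  r_p     = [6.5841, 6.2171]
Written out:
  8.4761 phi_1 + 6.5841 phi_2 = 6.5841
  6.5841 phi_1 + 8.4761 phi_2 = 6.2171
Solve by Cramer's rule:
  det = gamma(0)^2 - gamma(1)^2 = (8.4761)^2 - (6.5841)^2 = 71.84427121 - 43.35037281 = 28.4938984
  phi_hat_1 = [gamma(1) gamma(0) - gamma(1) gamma(2)] / det = [(6.5841)(8.4761) - (6.5841)(6.2171)] / 28.4938984 = 14.8734819 / 28.4938984 = 0.522
  phi_hat_2 = [gamma(0) gamma(2) - gamma(1)^2] / det = [(8.4761)(6.2171) - (6.5841)^2] / 28.4938984 = 9.3463885 / 28.4938984 = 0.328
So phi_hat = [0.5220, 0.3280].
Therefore phi_hat_2 = 0.3280.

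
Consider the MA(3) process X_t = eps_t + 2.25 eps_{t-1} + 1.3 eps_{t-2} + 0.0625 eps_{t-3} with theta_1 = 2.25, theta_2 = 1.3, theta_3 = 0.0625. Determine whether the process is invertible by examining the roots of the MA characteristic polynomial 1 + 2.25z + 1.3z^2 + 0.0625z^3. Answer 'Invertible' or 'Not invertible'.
\text{Not invertible}

The MA(q) characteristic polynomial is P(z) = 1 + 2.25z + 1.3z^2 + 0.0625z^3.
Invertibility requires all roots to lie outside the unit circle, i.e. |z| > 1 for every root.
Degree 3: look for a simple real root z0 first, then factor out (1 - z/z0) and solve the remaining quadratic.
Testing z0 = -0.8: P(-0.8) = 1 + (2.25)(-0.8) + (1.3)(-0.8)^2 + (0.0625)(-0.8)^3
  = 1 + (-1.8) + (0.832) + (-0.032) = 0.  So z_0 = -0.8 is a root, |z_0| = 0.8.
Divide out the factor (1 + 1.25 z) = (1 - z/z0) (since 1/z0 = -1.25):
  P(z) = (1 + 1.25 z)(1 + (1) z + (0.05) z^2)
  [check: z-coef 1 - (-1.25) = 2.25; z^2-coef 0.05 - (-1.25)(1) = 1.3; z^3-coef -(-1.25)(0.05) = 0.0625.]
Remaining roots from the quadratic factor 1 + (1) z + (0.05) z^2:
  Set 1 + (1) z + (0.05) z^2 = 0, i.e. a z^2 + b z + c = 0 with a = 0.05, b = 1, c = 1.
  Discriminant D = b^2 - 4ac = (1)^2 - 4*(0.05)*1 = 1 - (0.2) = 0.8.
  D >= 0, so the roots are real: z = (-b +/- sqrt(D)) / (2a) = (-1 +/- 0.894427) / (0.1).
    z_1 = (-1 + 0.894427) / (0.1) = -1.0557,   |z_1| = 1.0557.
    z_2 = (-1 - 0.894427) / (0.1) = -18.9443,   |z_2| = 18.9443.
Moduli of all roots: 0.8000, 1.0557, 18.9443.
All moduli strictly greater than 1? No.
Verdict: Not invertible.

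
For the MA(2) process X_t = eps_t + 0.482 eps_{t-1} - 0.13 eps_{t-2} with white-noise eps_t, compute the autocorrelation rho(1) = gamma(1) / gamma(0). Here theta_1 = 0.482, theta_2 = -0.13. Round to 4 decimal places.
\rho(1) = 0.3357

For an MA(q) process with theta_0 = 1, the autocovariance is
  gamma(k) = sigma^2 * sum_{i=0..q-k} theta_i * theta_{i+k},
and rho(k) = gamma(k) / gamma(0). Sigma^2 cancels.
  numerator   = (1)*(0.482) + (0.482)*(-0.13) = 0.41934.
  denominator = (1)^2 + (0.482)^2 + (-0.13)^2 = 1.249224.
  rho(1) = 0.41934 / 1.249224 = 0.3357.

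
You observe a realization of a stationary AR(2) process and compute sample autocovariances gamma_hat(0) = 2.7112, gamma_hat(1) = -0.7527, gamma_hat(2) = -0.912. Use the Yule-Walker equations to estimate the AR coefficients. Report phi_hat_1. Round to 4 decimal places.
\hat\phi_{1} = -0.4020

The Yule-Walker equations for an AR(p) process read, in matrix form,
  Gamma_p phi = r_p,   with   (Gamma_p)_{ij} = gamma(|i - j|),
                       (r_p)_i = gamma(i),   i,j = 1..p.
Substitute the sample gammas (Toeplitz matrix and right-hand side of size 2):
  Gamma_p = [[2.7112, -0.7527], [-0.7527, 2.7112]]
  r_p     = [-0.7527, -0.912]
Written out:
  2.7112 phi_1 - 0.7527 phi_2 = -0.7527
  -0.7527 phi_1 + 2.7112 phi_2 = -0.912
Solve by Cramer's rule:
  det = gamma(0)^2 - gamma(1)^2 = (2.7112)^2 - (-0.7527)^2 = 7.35060544 - 0.56655729 = 6.78404815
  phi_hat_1 = [gamma(1) gamma(0) - gamma(1) gamma(2)] / det = [(-0.7527)(2.7112) - (-0.7527)(-0.912)] / 6.78404815 = -2.72718264 / 6.78404815 = -0.402
  phi_hat_2 = [gamma(0) gamma(2) - gamma(1)^2] / det = [(2.7112)(-0.912) - (-0.7527)^2] / 6.78404815 = -3.03917169 / 6.78404815 = -0.448
So phi_hat = [-0.4020, -0.4480].
Therefore phi_hat_1 = -0.4020.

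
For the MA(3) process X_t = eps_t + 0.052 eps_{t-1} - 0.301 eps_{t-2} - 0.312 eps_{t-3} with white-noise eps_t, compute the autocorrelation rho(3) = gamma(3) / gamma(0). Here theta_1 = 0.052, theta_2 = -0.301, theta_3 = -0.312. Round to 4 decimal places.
\rho(3) = -0.2620

For an MA(q) process with theta_0 = 1, the autocovariance is
  gamma(k) = sigma^2 * sum_{i=0..q-k} theta_i * theta_{i+k},
and rho(k) = gamma(k) / gamma(0). Sigma^2 cancels.
  numerator   = (1)*(-0.312) = -0.312.
  denominator = (1)^2 + (0.052)^2 + (-0.301)^2 + (-0.312)^2 = 1.190649.
  rho(3) = -0.312 / 1.190649 = -0.2620.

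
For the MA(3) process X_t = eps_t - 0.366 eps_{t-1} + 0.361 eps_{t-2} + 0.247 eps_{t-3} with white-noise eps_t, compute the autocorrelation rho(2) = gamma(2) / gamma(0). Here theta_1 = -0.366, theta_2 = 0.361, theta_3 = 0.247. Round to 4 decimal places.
\rho(2) = 0.2042

For an MA(q) process with theta_0 = 1, the autocovariance is
  gamma(k) = sigma^2 * sum_{i=0..q-k} theta_i * theta_{i+k},
and rho(k) = gamma(k) / gamma(0). Sigma^2 cancels.
  numerator   = (1)*(0.361) + (-0.366)*(0.247) = 0.270598.
  denominator = (1)^2 + (-0.366)^2 + (0.361)^2 + (0.247)^2 = 1.325286.
  rho(2) = 0.270598 / 1.325286 = 0.2042.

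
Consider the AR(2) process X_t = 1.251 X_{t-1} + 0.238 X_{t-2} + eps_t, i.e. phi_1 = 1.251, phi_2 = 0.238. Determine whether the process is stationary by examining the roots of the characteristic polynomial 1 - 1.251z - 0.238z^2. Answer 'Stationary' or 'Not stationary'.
\text{Not stationary}

The AR(p) characteristic polynomial is P(z) = 1 - 1.251z - 0.238z^2.
Stationarity requires all roots to lie outside the unit circle, i.e. |z| > 1 for every root.
Set 1 + (-1.251) z + (-0.238) z^2 = 0, i.e. a z^2 + b z + c = 0 with a = -0.238, b = -1.251, c = 1.
Discriminant D = b^2 - 4ac = (-1.251)^2 - 4*(-0.238)*1 = 1.565001 - (-0.952) = 2.517001.
D >= 0, so the roots are real: z = (-b +/- sqrt(D)) / (2a) = (1.251 +/- 1.586506) / (-0.476).
  z_1 = (1.251 + 1.586506) / (-0.476) = -5.9611,   |z_1| = 5.9611.
  z_2 = (1.251 - 1.586506) / (-0.476) = 0.7048,   |z_2| = 0.7048.
Moduli of all roots: 5.9611, 0.7048.
All moduli strictly greater than 1? No.
Verdict: Not stationary.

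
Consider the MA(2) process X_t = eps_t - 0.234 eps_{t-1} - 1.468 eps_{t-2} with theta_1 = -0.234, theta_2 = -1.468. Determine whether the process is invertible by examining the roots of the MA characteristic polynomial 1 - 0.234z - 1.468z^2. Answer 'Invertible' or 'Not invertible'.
\text{Not invertible}

The MA(q) characteristic polynomial is P(z) = 1 - 0.234z - 1.468z^2.
Invertibility requires all roots to lie outside the unit circle, i.e. |z| > 1 for every root.
Set 1 + (-0.234) z + (-1.468) z^2 = 0, i.e. a z^2 + b z + c = 0 with a = -1.468, b = -0.234, c = 1.
Discriminant D = b^2 - 4ac = (-0.234)^2 - 4*(-1.468)*1 = 0.054756 - (-5.872) = 5.926756.
D >= 0, so the roots are real: z = (-b +/- sqrt(D)) / (2a) = (0.234 +/- 2.434493) / (-2.936).
  z_1 = (0.234 + 2.434493) / (-2.936) = -0.9089,   |z_1| = 0.9089.
  z_2 = (0.234 - 2.434493) / (-2.936) = 0.7495,   |z_2| = 0.7495.
Moduli of all roots: 0.9089, 0.7495.
All moduli strictly greater than 1? No.
Verdict: Not invertible.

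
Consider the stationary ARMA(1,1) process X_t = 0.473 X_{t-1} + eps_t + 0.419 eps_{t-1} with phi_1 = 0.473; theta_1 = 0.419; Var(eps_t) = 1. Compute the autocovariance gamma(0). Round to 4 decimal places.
\gamma(0) = 2.0250

Multiply the model equation by X_{t-k} and take expectations. With theta_0 = psi_0 = 1 and psi_j the MA(infinity) weights, this gives
  gamma(k) - sum_i phi_i gamma(k-i) = c_k,
  c_k = sigma^2 * sum_{j=k..q} theta_j psi_{j-k}   (c_k = 0 for k > q),
using gamma(-m) = gamma(m).
psi-weights needed (psi_j = theta_j + sum_i phi_i psi_{j-i}):
  psi_1 = theta_1 + phi_1 = 0.419 + (0.473) = 0.892
Right-hand sides:
  c_0 = sigma^2 (1 + theta_1 psi_1) = 1 * (1 + (0.419)(0.892)) = 1 * 1.373748 = 1.373748
  c_1 = sigma^2 theta_1 = 1 * (0.419) = 0.419
  c_2 = 0
Equations for k = 0 and k = 1 (AR order 1):
  gamma(0) = phi_1 gamma(1) + c_0
  gamma(1) = phi_1 gamma(0) + c_1
Substituting the second into the first: gamma(0) (1 - phi_1^2) = c_0 + phi_1 c_1, so
  gamma(0) = (c_0 + phi_1 c_1) / (1 - phi_1^2) = (1.373748 + (0.473)(0.419)) / (1 - (0.473)^2) = 1.571935 / 0.776271 = 2.024982.
Therefore gamma(0) = 2.0250 (to 4 decimal places).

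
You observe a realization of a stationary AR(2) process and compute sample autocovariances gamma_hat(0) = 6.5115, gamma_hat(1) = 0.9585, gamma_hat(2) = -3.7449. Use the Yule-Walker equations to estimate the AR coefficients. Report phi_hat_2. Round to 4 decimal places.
\hat\phi_{2} = -0.6100

The Yule-Walker equations for an AR(p) process read, in matrix form,
  Gamma_p phi = r_p,   with   (Gamma_p)_{ij} = gamma(|i - j|),
                       (r_p)_i = gamma(i),   i,j = 1..p.
Substitute the sample gammas (Toeplitz matrix and right-hand side of size 2):
  Gamma_p = [[6.5115, 0.9585], [0.9585, 6.5115]]
  r_p     = [0.9585, -3.7449]
Written out:
  6.5115 phi_1 + 0.9585 phi_2 = 0.9585
  0.9585 phi_1 + 6.5115 phi_2 = -3.7449
Solve by Cramer's rule:
  det = gamma(0)^2 - gamma(1)^2 = (6.5115)^2 - (0.9585)^2 = 42.39963225 - 0.91872225 = 41.48091
  phi_hat_1 = [gamma(1) gamma(0) - gamma(1) gamma(2)] / det = [(0.9585)(6.5115) - (0.9585)(-3.7449)] / 41.48091 = 9.8307594 / 41.48091 = 0.237
  phi_hat_2 = [gamma(0) gamma(2) - gamma(1)^2] / det = [(6.5115)(-3.7449) - (0.9585)^2] / 41.48091 = -25.3036386 / 41.48091 = -0.61
So phi_hat = [0.2370, -0.6100].
Therefore phi_hat_2 = -0.6100.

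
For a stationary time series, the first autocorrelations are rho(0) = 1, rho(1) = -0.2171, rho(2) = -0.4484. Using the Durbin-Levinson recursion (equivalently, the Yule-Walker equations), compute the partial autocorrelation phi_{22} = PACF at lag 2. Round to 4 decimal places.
\phi_{22} = -0.5200

The PACF at lag k is phi_{kk}, the last component of the solution
to the Yule-Walker system G_k phi = r_k where
  (G_k)_{ij} = rho(|i - j|), (r_k)_i = rho(i), i,j = 1..k.
Equivalently, Durbin-Levinson gives phi_{kk} iteratively:
  phi_{11} = rho(1)
  phi_{kk} = [rho(k) - sum_{j=1..k-1} phi_{k-1,j} rho(k-j)]
            / [1 - sum_{j=1..k-1} phi_{k-1,j} rho(j)],
  phi_{k,j} = phi_{k-1,j} - phi_{kk} phi_{k-1,k-j},  j = 1..k-1.
Step k = 1:
  phi_11 = rho(1) = -0.2171.
Step k = 2:
  phi_22 = [rho(2) - phi_11 rho(1)] / [1 - phi_11 rho(1)] = [-0.4484 - (-0.2171)(-0.2171)] / [1 - (-0.2171)(-0.2171)]
         = -0.49553241 / 0.95286759 = -0.52.
Therefore phi_{22} = -0.5200.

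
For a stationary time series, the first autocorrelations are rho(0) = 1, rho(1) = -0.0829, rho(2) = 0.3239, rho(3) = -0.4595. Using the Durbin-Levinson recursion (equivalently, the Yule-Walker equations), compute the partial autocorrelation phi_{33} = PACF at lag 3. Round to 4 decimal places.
\phi_{33} = -0.4650

The PACF at lag k is phi_{kk}, the last component of the solution
to the Yule-Walker system G_k phi = r_k where
  (G_k)_{ij} = rho(|i - j|), (r_k)_i = rho(i), i,j = 1..k.
Equivalently, Durbin-Levinson gives phi_{kk} iteratively:
  phi_{11} = rho(1)
  phi_{kk} = [rho(k) - sum_{j=1..k-1} phi_{k-1,j} rho(k-j)]
            / [1 - sum_{j=1..k-1} phi_{k-1,j} rho(j)],
  phi_{k,j} = phi_{k-1,j} - phi_{kk} phi_{k-1,k-j},  j = 1..k-1.
Step k = 1:
  phi_11 = rho(1) = -0.0829.
Step k = 2:
  phi_22 = [rho(2) - phi_11 rho(1)] / [1 - phi_11 rho(1)] = [0.3239 - (-0.0829)(-0.0829)] / [1 - (-0.0829)(-0.0829)]
         = 0.31702759 / 0.99312759 = 0.319221.
  Update: phi_21 = phi_11 - phi_22 phi_11 = -0.0829 - (0.319221)(-0.0829) = -0.056437.
Step k = 3:
  phi_33 = [rho(3) - phi_21 rho(2) - phi_22 rho(1)] / [1 - phi_21 rho(1) - phi_22 rho(2)]
    numerator   = -0.4595 - (-0.056437)(0.3239) - (0.319221)(-0.0829) = -0.41475675
    denominator = 1 - (-0.056437)(-0.0829) - (0.319221)(0.3239) = 0.8919256
  phi_33 = -0.41475675 / 0.8919256 = -0.465.
Therefore phi_{33} = -0.4650.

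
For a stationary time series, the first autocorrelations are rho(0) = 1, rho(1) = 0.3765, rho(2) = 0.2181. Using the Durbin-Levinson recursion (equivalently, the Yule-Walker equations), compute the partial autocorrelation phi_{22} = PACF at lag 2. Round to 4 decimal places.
\phi_{22} = 0.0890

The PACF at lag k is phi_{kk}, the last component of the solution
to the Yule-Walker system G_k phi = r_k where
  (G_k)_{ij} = rho(|i - j|), (r_k)_i = rho(i), i,j = 1..k.
Equivalently, Durbin-Levinson gives phi_{kk} iteratively:
  phi_{11} = rho(1)
  phi_{kk} = [rho(k) - sum_{j=1..k-1} phi_{k-1,j} rho(k-j)]
            / [1 - sum_{j=1..k-1} phi_{k-1,j} rho(j)],
  phi_{k,j} = phi_{k-1,j} - phi_{kk} phi_{k-1,k-j},  j = 1..k-1.
Step k = 1:
  phi_11 = rho(1) = 0.3765.
Step k = 2:
  phi_22 = [rho(2) - phi_11 rho(1)] / [1 - phi_11 rho(1)] = [0.2181 - (0.3765)(0.3765)] / [1 - (0.3765)(0.3765)]
         = 0.07634775 / 0.85824775 = 0.089.
Therefore phi_{22} = 0.0890.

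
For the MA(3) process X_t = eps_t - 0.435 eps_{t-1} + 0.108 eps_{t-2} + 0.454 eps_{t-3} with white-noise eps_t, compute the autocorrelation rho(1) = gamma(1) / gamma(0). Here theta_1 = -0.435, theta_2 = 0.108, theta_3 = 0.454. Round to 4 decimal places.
\rho(1) = -0.3077

For an MA(q) process with theta_0 = 1, the autocovariance is
  gamma(k) = sigma^2 * sum_{i=0..q-k} theta_i * theta_{i+k},
and rho(k) = gamma(k) / gamma(0). Sigma^2 cancels.
  numerator   = (1)*(-0.435) + (-0.435)*(0.108) + (0.108)*(0.454) = -0.432948.
  denominator = (1)^2 + (-0.435)^2 + (0.108)^2 + (0.454)^2 = 1.407005.
  rho(1) = -0.432948 / 1.407005 = -0.3077.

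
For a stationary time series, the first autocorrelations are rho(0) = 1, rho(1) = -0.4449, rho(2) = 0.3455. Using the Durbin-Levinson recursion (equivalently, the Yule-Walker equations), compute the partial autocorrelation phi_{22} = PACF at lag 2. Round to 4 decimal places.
\phi_{22} = 0.1840

The PACF at lag k is phi_{kk}, the last component of the solution
to the Yule-Walker system G_k phi = r_k where
  (G_k)_{ij} = rho(|i - j|), (r_k)_i = rho(i), i,j = 1..k.
Equivalently, Durbin-Levinson gives phi_{kk} iteratively:
  phi_{11} = rho(1)
  phi_{kk} = [rho(k) - sum_{j=1..k-1} phi_{k-1,j} rho(k-j)]
            / [1 - sum_{j=1..k-1} phi_{k-1,j} rho(j)],
  phi_{k,j} = phi_{k-1,j} - phi_{kk} phi_{k-1,k-j},  j = 1..k-1.
Step k = 1:
  phi_11 = rho(1) = -0.4449.
Step k = 2:
  phi_22 = [rho(2) - phi_11 rho(1)] / [1 - phi_11 rho(1)] = [0.3455 - (-0.4449)(-0.4449)] / [1 - (-0.4449)(-0.4449)]
         = 0.14756399 / 0.80206399 = 0.184.
Therefore phi_{22} = 0.1840.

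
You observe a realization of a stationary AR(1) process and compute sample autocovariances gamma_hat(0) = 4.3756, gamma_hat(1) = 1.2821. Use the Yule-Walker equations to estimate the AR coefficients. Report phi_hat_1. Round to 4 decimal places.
\hat\phi_{1} = 0.2930

The Yule-Walker equations for an AR(p) process read, in matrix form,
  Gamma_p phi = r_p,   with   (Gamma_p)_{ij} = gamma(|i - j|),
                       (r_p)_i = gamma(i),   i,j = 1..p.
Substitute the sample gammas (Toeplitz matrix and right-hand side of size 1):
  Gamma_p = [[4.3756]]
  r_p     = [1.2821]
With p = 1 this is the single equation gamma(0) phi_1 = gamma(1):
  phi_hat_1 = gamma(1) / gamma(0) = 1.2821 / 4.3756 = 0.2930.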